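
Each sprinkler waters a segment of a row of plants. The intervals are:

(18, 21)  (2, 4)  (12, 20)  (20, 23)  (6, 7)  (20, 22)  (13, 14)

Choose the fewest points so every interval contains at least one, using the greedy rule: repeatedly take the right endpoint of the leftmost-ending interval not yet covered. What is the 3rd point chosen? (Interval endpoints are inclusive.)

Sorted: [2,4] [6,7] [13,14] [12,20] [18,21] [20,22] [20,23]
{[2,4]} hit by 4; {[6,7]} hit by 7; {[13,14],[12,20]} hit by 14; {[18,21],[20,22],[20,23]} hit by 21.
Points: 4, 7, 14, 21 (4 total).

14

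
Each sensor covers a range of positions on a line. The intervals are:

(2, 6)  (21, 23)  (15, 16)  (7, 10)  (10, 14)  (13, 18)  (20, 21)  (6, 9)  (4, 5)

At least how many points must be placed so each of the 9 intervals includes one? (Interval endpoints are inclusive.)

Sorted: [4,5] [2,6] [6,9] [7,10] [10,14] [15,16] [13,18] [20,21] [21,23]
{[4,5],[2,6]} hit by 5; {[6,9],[7,10]} hit by 9; {[10,14]} hit by 14; {[15,16],[13,18]} hit by 16; {[20,21],[21,23]} hit by 21.
Points: 5, 9, 14, 16, 21 (5 total).

5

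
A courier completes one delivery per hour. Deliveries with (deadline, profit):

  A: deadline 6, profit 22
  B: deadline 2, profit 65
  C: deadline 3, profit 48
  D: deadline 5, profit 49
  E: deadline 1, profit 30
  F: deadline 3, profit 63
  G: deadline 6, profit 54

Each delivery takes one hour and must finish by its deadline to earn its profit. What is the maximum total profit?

301

Sort by profit descending; place each in the latest free slot ≤ its deadline.
Profit order: B=65 F=63 G=54 D=49 C=48 E=30 A=22
Assign: B→slot 2, F→slot 3, G→slot 6, D→slot 5, C→slot 1, E skipped, A→slot 4.
Slots: [1:C] [2:B] [3:F] [4:A] [5:D] [6:G]
Profit = 48 + 65 + 63 + 22 + 49 + 54 = 301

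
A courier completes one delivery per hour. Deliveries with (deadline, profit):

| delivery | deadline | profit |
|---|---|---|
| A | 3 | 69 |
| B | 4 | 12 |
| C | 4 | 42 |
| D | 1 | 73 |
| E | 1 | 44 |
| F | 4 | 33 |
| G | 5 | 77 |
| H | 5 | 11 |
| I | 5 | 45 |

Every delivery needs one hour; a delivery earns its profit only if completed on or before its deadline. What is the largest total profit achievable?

Sort by profit descending; place each in the latest free slot ≤ its deadline.
By profit: G(d5,77), D(d1,73), A(d3,69), I(d5,45), E(d1,44), C(d4,42), F(d4,33), B(d4,12), H(d5,11)
G→slot 5; D→slot 1; A→slot 3; I→slot 4; E skipped; C→slot 2; F skipped; B skipped; H skipped.
Profit = 73 + 42 + 69 + 45 + 77 = 306

306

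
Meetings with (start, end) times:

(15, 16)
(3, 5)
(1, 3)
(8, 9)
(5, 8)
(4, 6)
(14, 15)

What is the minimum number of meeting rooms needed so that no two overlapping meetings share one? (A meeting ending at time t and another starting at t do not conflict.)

starts: [1, 3, 4, 5, 8, 14, 15]
ends:   [3, 5, 6, 8, 9, 15, 16]
s1→1 e3→0 s3→1 s4→2  — peak 2.

2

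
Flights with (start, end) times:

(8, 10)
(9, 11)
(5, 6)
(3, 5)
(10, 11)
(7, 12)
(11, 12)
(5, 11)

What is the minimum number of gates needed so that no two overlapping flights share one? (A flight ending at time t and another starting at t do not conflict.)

4

starts: [3, 5, 5, 7, 8, 9, 10, 11]
ends:   [5, 6, 10, 11, 11, 11, 12, 12]
s3→1 e5→0 s5→1 s5→2 e6→1 s7→2 s8→3 s9→4  — peak 4.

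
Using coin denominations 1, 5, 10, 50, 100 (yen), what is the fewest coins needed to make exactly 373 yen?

9

Use the largest denomination that fits, subtract, and repeat.
373 = 3×100 + 1×50 + 2×10 + 3×1
Total coins = 3 + 1 + 2 + 3 = 9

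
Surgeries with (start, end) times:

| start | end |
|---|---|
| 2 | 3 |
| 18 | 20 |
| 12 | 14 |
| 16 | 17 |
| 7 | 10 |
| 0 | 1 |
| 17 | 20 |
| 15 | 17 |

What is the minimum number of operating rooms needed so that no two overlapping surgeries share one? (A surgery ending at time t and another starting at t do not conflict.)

2

The answer is the maximum number of intervals overlapping at any instant.
starts: [0, 2, 7, 12, 15, 16, 17, 18]
ends:   [1, 3, 10, 14, 17, 17, 20, 20]
s0→1 e1→0 s2→1 e3→0 s7→1 e10→0 s12→1 e14→0 s15→1 s16→2  — peak 2.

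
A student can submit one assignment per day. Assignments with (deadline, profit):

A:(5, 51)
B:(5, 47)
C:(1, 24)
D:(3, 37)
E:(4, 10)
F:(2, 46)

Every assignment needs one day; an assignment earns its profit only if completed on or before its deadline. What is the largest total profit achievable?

Profit order: A=51 B=47 F=46 D=37 C=24 E=10
Assign: A→slot 5, B→slot 4, F→slot 2, D→slot 3, C→slot 1, E skipped.
Slots: [1:C] [2:F] [3:D] [4:B] [5:A]
Profit = 24 + 46 + 37 + 47 + 51 = 205

205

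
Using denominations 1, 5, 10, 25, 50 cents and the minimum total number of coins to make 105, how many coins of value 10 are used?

Use the largest denomination that fits, subtract, and repeat.
105 = 2×50 + 1×5
Count of 10: 0

0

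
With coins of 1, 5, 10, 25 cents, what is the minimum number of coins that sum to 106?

106 − 4×25→6 − 1×5→1 − 1×1→0
Total coins = 4 + 1 + 1 = 6

6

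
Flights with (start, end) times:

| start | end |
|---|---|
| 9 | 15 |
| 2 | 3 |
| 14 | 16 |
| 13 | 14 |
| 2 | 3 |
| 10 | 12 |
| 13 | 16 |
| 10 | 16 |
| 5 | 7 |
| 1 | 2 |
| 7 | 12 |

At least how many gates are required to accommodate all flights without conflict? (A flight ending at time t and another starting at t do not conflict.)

4

The answer is the maximum number of intervals overlapping at any instant.
starts: [1, 2, 2, 5, 7, 9, 10, 10, 13, 13, 14]
ends:   [2, 3, 3, 7, 12, 12, 14, 15, 16, 16, 16]
s1→1 e2→0 s2→1 s2→2 e3→1 e3→0 s5→1 e7→0 s7→1 s9→2 s10→3 s10→4  — peak 4.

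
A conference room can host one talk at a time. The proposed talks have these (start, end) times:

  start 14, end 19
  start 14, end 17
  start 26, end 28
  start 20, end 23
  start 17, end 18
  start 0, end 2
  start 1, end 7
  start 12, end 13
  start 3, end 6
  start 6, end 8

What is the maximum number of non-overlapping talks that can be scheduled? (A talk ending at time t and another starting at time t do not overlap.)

8

Sort by end time and greedily take each interval whose start is ≥ the last chosen end.
Sorted by end: (0,2)  (3,6)  (1,7)  (6,8)  (12,13)  (14,17)  (17,18)  (14,19)  (20,23)  (26,28)
take (0,2); take (3,6); skip (1,7); take (6,8); take (12,13); take (14,17); take (17,18); skip (14,19); take (20,23); take (26,28).
Selected 8 talks.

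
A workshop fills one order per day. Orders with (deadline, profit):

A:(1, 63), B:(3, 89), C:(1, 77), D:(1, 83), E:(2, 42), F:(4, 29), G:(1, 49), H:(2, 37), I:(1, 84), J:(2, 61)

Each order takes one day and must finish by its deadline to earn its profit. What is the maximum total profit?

Sort by profit descending; place each in the latest free slot ≤ its deadline.
Profit order: B=89 I=84 D=83 C=77 A=63 J=61 G=49 E=42 H=37 F=29
Assign: B→slot 3, I→slot 1, D skipped, C skipped, A skipped, J→slot 2, G skipped, E skipped, H skipped, F→slot 4.
Slots: [1:I] [2:J] [3:B] [4:F]
Profit = 84 + 61 + 89 + 29 = 263

263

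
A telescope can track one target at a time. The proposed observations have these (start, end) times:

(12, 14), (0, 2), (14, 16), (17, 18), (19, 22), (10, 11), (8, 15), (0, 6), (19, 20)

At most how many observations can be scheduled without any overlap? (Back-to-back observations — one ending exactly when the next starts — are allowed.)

6

Greedy by earliest finish: after sorting by end time, pick each interval compatible with the last pick.
By end time: (0,2), (0,6), (10,11), (12,14), (8,15), (14,16), (17,18), (19,20), (19,22).
Pick (0,2); next start ≥ 2 → (10,11); next start ≥ 11 → (12,14); next start ≥ 14 → (14,16); next start ≥ 16 → (17,18); next start ≥ 18 → (19,20).
Selected 6 observations.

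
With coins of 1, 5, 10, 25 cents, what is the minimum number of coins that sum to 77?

5

Greedy: take as many of the largest coin as possible, then repeat with the remainder.
77 − 3×25→2 − 2×1→0
Total coins = 3 + 2 = 5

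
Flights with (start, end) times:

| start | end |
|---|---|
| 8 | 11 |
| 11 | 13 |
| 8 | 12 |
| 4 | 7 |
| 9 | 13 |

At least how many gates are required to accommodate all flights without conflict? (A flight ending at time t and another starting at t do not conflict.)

Count concurrent intervals with a sweep; the peak is the room count.
Events (time:±→running): 4:+→1 7:-→0 8:+→1 8:+→2 9:+→3 … peak 3.

3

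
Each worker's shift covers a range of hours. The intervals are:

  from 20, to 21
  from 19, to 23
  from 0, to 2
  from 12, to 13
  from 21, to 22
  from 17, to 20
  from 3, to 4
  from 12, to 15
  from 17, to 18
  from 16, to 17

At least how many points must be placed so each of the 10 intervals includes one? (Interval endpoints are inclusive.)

5

Process intervals by earliest right end; each time one isn't hit yet, stab at its right endpoint.
By right end: [0,2]  [3,4]  [12,13]  [12,15]  [16,17]  [17,18]  [17,20]  [20,21]  [21,22]  [19,23]
[0,2] uncovered → point at 2; [3,4] uncovered → point at 4; [12,13] uncovered → point at 13; [16,17] uncovered → point at 17; [20,21] uncovered → point at 21.
Points: 2, 4, 13, 17, 21 (5 total).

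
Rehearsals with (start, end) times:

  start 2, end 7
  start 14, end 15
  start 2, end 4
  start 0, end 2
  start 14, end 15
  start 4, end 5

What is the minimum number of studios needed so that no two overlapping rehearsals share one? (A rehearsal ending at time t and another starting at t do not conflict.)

2

Count concurrent intervals with a sweep; the peak is the room count.
starts: [0, 2, 2, 4, 14, 14]
ends:   [2, 4, 5, 7, 15, 15]
s0→1 e2→0 s2→1 s2→2  — peak 2.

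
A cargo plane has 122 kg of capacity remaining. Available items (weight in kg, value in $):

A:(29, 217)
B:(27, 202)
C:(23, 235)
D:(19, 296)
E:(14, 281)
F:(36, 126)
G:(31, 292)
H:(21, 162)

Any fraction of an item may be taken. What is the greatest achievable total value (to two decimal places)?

Greedy by value/weight ratio, highest first.
Order: E (281/14=20.07) > D (296/19=15.58) > C (235/23=10.22) > G (292/31=9.42) > H (162/21=7.71) > A (217/29=7.48) > B (202/27=7.48) > F (126/36=3.50)
Fill: take E (14 @ 281) → take D (19 @ 296) → take C (23 @ 235) → take G (31 @ 292) → take H (21 @ 162) → take 14/29 of A → 104.76; 122/122 used.
Total value = 1370.76

1370.76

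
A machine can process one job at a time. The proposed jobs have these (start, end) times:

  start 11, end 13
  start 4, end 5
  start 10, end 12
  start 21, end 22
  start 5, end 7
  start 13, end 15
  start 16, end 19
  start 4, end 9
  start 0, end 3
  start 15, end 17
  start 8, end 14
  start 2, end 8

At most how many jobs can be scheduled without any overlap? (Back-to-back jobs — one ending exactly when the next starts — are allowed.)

7

By end time: (0,3), (4,5), (5,7), (2,8), (4,9), (10,12), (11,13), (8,14), (13,15), (15,17), (16,19), (21,22).
Pick (0,3); next start ≥ 3 → (4,5); next start ≥ 5 → (5,7); next start ≥ 7 → (10,12); next start ≥ 12 → (13,15); next start ≥ 15 → (15,17); next start ≥ 17 → (21,22).
Selected 7 jobs.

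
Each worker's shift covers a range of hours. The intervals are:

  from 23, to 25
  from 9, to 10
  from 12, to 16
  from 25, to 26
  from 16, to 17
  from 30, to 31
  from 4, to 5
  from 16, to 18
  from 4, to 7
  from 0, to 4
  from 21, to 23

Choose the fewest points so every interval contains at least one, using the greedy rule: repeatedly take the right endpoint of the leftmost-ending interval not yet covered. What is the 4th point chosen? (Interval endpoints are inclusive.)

By right end: [0,4]  [4,5]  [4,7]  [9,10]  [12,16]  [16,17]  [16,18]  [21,23]  [23,25]  [25,26]  [30,31]
[0,4] uncovered → point at 4; [9,10] uncovered → point at 10; [12,16] uncovered → point at 16; [21,23] uncovered → point at 23; [25,26] uncovered → point at 26; [30,31] uncovered → point at 31.
Points: 4, 10, 16, 23, 26, 31 (6 total).

23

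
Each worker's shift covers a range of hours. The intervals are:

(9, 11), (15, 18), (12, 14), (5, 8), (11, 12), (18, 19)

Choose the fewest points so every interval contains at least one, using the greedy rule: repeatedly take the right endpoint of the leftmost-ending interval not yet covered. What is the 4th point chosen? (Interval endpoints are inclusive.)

18

Process intervals by earliest right end; each time one isn't hit yet, stab at its right endpoint.
By right end: [5,8]  [9,11]  [11,12]  [12,14]  [15,18]  [18,19]
[5,8] uncovered → point at 8; [9,11] uncovered → point at 11; [12,14] uncovered → point at 14; [15,18] uncovered → point at 18.
Points: 8, 11, 14, 18 (4 total).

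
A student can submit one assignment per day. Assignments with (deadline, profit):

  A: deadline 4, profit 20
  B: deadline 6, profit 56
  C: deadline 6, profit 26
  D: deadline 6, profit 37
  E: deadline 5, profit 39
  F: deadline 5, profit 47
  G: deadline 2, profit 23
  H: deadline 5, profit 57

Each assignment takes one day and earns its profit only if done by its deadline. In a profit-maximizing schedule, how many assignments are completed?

By profit: H(d5,57), B(d6,56), F(d5,47), E(d5,39), D(d6,37), C(d6,26), G(d2,23), A(d4,20)
H→slot 5; B→slot 6; F→slot 4; E→slot 3; D→slot 2; C→slot 1; G skipped; A skipped.
6 of 8 scheduled.

6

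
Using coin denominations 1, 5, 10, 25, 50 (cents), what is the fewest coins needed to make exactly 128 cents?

6

128 = 2×50 + 1×25 + 3×1
Total coins = 2 + 1 + 3 = 6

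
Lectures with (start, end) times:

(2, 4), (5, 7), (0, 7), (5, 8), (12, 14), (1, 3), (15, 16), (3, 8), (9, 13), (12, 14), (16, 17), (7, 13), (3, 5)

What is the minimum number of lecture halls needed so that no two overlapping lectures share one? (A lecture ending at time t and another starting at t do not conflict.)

starts: [0, 1, 2, 3, 3, 5, 5, 7, 9, 12, 12, 15, 16]
ends:   [3, 4, 5, 7, 7, 8, 8, 13, 13, 14, 14, 16, 17]
s0→1 s1→2 s2→3 e3→2 s3→3 s3→4  — peak 4.

4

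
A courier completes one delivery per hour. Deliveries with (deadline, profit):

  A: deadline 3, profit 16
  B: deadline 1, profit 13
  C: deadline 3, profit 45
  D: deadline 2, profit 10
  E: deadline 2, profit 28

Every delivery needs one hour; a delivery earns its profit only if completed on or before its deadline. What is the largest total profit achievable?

89

Sort by profit descending; place each in the latest free slot ≤ its deadline.
By profit: C(d3,45), E(d2,28), A(d3,16), B(d1,13), D(d2,10)
C→slot 3; E→slot 2; A→slot 1; B skipped; D skipped.
Profit = 16 + 28 + 45 = 89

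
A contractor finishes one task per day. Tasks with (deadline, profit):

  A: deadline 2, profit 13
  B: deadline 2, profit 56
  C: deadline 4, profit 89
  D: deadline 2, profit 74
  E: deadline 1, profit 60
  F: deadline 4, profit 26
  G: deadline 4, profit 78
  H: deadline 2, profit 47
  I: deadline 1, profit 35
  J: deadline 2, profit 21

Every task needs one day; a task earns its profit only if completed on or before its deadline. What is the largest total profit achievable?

301

Take jobs in profit order; each goes to the latest open slot no later than its deadline.
Profit order: C=89 G=78 D=74 E=60 B=56 H=47 I=35 F=26 J=21 A=13
Assign: C→slot 4, G→slot 3, D→slot 2, E→slot 1, B skipped, H skipped, I skipped, F skipped, J skipped, A skipped.
Slots: [1:E] [2:D] [3:G] [4:C]
Profit = 60 + 74 + 78 + 89 = 301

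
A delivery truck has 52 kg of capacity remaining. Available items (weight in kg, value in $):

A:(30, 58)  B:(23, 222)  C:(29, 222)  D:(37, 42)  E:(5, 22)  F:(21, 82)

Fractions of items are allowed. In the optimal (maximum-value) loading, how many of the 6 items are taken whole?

2

Sort by value per unit weight and fill in that order.
Ratios (sorted): B 9.65, C 7.66, E 4.40, F 3.90, A 1.93, D 1.14
take B (23 @ 222); take C (29 @ 222). Capacity used 52/52.
2 item(s) taken whole.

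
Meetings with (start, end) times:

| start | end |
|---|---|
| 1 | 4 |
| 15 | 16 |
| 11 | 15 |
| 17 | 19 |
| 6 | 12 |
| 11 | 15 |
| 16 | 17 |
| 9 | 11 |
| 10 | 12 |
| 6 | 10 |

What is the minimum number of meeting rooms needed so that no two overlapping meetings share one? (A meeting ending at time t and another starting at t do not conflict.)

4

Count concurrent intervals with a sweep; the peak is the room count.
starts: [1, 6, 6, 9, 10, 11, 11, 15, 16, 17]
ends:   [4, 10, 11, 12, 12, 15, 15, 16, 17, 19]
s1→1 e4→0 s6→1 s6→2 s9→3 e10→2 s10→3 e11→2 s11→3 s11→4  — peak 4.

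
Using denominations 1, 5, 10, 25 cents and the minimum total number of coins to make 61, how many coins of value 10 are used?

61 = 2×25 + 1×10 + 1×1
Count of 10: 1

1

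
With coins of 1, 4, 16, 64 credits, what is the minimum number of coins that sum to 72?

Use the largest denomination that fits, subtract, and repeat.
72 = 1×64 + 2×4
Total coins = 1 + 2 = 3

3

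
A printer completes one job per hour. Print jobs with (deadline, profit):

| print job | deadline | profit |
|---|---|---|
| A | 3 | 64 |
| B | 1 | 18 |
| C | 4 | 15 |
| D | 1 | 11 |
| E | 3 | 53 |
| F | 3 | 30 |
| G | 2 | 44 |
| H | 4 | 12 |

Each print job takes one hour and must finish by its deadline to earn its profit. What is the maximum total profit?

Profit order: A=64 E=53 G=44 F=30 B=18 C=15 H=12 D=11
Assign: A→slot 3, E→slot 2, G→slot 1, F skipped, B skipped, C→slot 4, H skipped, D skipped.
Slots: [1:G] [2:E] [3:A] [4:C]
Profit = 44 + 53 + 64 + 15 = 176

176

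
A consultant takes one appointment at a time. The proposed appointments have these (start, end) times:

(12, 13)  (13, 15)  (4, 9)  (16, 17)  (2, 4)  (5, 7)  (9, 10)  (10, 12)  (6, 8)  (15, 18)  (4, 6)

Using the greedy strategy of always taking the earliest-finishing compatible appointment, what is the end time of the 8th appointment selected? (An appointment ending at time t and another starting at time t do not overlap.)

17

Greedy by earliest finish: after sorting by end time, pick each interval compatible with the last pick.
Sorted by end: (2,4)  (4,6)  (5,7)  (6,8)  (4,9)  (9,10)  (10,12)  (12,13)  (13,15)  (16,17)  (15,18)
take (2,4); take (4,6); skip (5,7); take (6,8); take (9,10); take (10,12); take (12,13); take (13,15); take (16,17); skip (15,18).
Selected: (2,4) (4,6) (6,8) (9,10) (10,12) (12,13) (13,15) (16,17)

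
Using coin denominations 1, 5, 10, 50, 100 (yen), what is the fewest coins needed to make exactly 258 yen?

Use the largest denomination that fits, subtract, and repeat.
258 = 2×100 + 1×50 + 1×5 + 3×1
Total coins = 2 + 1 + 1 + 3 = 7

7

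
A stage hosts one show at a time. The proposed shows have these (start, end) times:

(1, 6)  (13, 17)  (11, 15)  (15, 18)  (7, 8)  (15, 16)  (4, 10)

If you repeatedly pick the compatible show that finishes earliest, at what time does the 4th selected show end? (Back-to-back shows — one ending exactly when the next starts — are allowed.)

16

Sorted by end: (1,6)  (7,8)  (4,10)  (11,15)  (15,16)  (13,17)  (15,18)
take (1,6); take (7,8); skip (4,10); take (11,15); take (15,16).
Selected: (1,6) (7,8) (11,15) (15,16)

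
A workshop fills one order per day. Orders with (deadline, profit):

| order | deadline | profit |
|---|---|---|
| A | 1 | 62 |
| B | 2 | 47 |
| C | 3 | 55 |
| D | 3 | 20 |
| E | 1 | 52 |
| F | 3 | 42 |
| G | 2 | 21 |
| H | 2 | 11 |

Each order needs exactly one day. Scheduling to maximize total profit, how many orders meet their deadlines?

3

Sort by profit descending; place each in the latest free slot ≤ its deadline.
By profit: A(d1,62), C(d3,55), E(d1,52), B(d2,47), F(d3,42), G(d2,21), D(d3,20), H(d2,11)
A→slot 1; C→slot 3; E skipped; B→slot 2; F skipped; G skipped; D skipped; H skipped.
3 of 8 scheduled.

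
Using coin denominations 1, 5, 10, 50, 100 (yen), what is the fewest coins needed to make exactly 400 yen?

4

400 = 4×100
Total coins = 4 = 4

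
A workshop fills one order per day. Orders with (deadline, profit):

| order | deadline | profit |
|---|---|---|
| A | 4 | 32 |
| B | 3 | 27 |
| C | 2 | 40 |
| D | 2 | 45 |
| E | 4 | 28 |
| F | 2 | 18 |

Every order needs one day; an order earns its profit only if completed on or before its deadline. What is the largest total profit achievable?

Take jobs in profit order; each goes to the latest open slot no later than its deadline.
Profit order: D=45 C=40 A=32 E=28 B=27 F=18
Assign: D→slot 2, C→slot 1, A→slot 4, E→slot 3, B skipped, F skipped.
Slots: [1:C] [2:D] [3:E] [4:A]
Profit = 40 + 45 + 28 + 32 = 145

145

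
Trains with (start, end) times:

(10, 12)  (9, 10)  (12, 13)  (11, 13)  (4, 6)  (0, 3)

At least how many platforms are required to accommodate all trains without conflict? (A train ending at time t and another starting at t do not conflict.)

The answer is the maximum number of intervals overlapping at any instant.
starts: [0, 4, 9, 10, 11, 12]
ends:   [3, 6, 10, 12, 13, 13]
s0→1 e3→0 s4→1 e6→0 s9→1 e10→0 s10→1 s11→2  — peak 2.

2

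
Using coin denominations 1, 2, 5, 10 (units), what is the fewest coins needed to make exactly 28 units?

5

28 = 2×10 + 1×5 + 1×2 + 1×1
Total coins = 2 + 1 + 1 + 1 = 5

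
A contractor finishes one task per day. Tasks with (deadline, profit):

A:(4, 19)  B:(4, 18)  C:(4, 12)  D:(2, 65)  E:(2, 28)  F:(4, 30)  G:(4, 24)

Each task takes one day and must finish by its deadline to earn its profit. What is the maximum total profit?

Take jobs in profit order; each goes to the latest open slot no later than its deadline.
By profit: D(d2,65), F(d4,30), E(d2,28), G(d4,24), A(d4,19), B(d4,18), C(d4,12)
D→slot 2; F→slot 4; E→slot 1; G→slot 3; A skipped; B skipped; C skipped.
Profit = 28 + 65 + 24 + 30 = 147

147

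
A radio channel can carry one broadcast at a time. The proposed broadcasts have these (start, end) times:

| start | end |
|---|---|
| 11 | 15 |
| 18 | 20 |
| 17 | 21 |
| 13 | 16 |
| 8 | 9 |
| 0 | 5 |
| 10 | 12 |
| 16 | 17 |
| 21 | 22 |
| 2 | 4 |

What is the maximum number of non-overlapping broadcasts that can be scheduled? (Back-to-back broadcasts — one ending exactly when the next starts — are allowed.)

7

Greedy by earliest finish: after sorting by end time, pick each interval compatible with the last pick.
By end time: (2,4), (0,5), (8,9), (10,12), (11,15), (13,16), (16,17), (18,20), (17,21), (21,22).
Pick (2,4); next start ≥ 4 → (8,9); next start ≥ 9 → (10,12); next start ≥ 12 → (13,16); next start ≥ 16 → (16,17); next start ≥ 17 → (18,20); next start ≥ 20 → (21,22).
Selected 7 broadcasts.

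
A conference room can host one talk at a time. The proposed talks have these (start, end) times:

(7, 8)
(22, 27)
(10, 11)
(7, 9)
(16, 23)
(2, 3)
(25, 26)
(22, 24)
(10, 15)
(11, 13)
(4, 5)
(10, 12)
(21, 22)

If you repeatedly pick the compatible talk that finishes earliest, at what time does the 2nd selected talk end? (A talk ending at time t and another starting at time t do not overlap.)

5

By end time: (2,3), (4,5), (7,8), (7,9), (10,11), (10,12), (11,13), (10,15), (21,22), (16,23), (22,24), (25,26), (22,27).
Pick (2,3); next start ≥ 3 → (4,5); next start ≥ 5 → (7,8); next start ≥ 8 → (10,11); next start ≥ 11 → (11,13); next start ≥ 13 → (21,22); next start ≥ 22 → (22,24); next start ≥ 24 → (25,26).
Selected: (2,3) (4,5) (7,8) (10,11) (11,13) (21,22) (22,24) (25,26)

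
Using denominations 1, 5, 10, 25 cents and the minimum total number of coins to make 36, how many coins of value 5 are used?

0

Greedy: take as many of the largest coin as possible, then repeat with the remainder.
36 − 1×25→11 − 1×10→1 − 1×1→0
Count of 5: 0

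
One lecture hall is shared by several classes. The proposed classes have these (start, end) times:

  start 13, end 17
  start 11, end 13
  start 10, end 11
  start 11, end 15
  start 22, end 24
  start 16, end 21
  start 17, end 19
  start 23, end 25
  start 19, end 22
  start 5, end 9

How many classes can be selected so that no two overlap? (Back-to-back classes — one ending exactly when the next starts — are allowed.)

Sort by end time and greedily take each interval whose start is ≥ the last chosen end.
Sorted by end: (5,9)  (10,11)  (11,13)  (11,15)  (13,17)  (17,19)  (16,21)  (19,22)  (22,24)  (23,25)
take (5,9); take (10,11); take (11,13); take (13,17); take (17,19); take (19,22); take (22,24); skip (23,25).
Selected 7 classes.

7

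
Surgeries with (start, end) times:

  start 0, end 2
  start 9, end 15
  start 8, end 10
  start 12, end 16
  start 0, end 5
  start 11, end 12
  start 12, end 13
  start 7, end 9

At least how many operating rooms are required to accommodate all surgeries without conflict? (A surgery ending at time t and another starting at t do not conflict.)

3

The answer is the maximum number of intervals overlapping at any instant.
starts: [0, 0, 7, 8, 9, 11, 12, 12]
ends:   [2, 5, 9, 10, 12, 13, 15, 16]
s0→1 s0→2 e2→1 e5→0 s7→1 s8→2 e9→1 s9→2 e10→1 s11→2 e12→1 s12→2 s12→3  — peak 3.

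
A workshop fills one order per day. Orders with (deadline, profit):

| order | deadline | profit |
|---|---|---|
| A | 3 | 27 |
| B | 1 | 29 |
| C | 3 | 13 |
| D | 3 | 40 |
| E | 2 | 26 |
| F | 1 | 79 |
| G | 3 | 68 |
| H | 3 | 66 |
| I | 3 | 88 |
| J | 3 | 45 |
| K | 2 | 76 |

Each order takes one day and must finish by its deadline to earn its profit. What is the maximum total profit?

243

Sort by profit descending; place each in the latest free slot ≤ its deadline.
By profit: I(d3,88), F(d1,79), K(d2,76), G(d3,68), H(d3,66), J(d3,45), D(d3,40), B(d1,29), A(d3,27), E(d2,26), C(d3,13)
I→slot 3; F→slot 1; K→slot 2; G skipped; H skipped; J skipped; D skipped; B skipped; A skipped; E skipped; C skipped.
Profit = 79 + 76 + 88 = 243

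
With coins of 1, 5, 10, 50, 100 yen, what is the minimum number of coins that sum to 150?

2

150 = 1×100 + 1×50
Total coins = 1 + 1 = 2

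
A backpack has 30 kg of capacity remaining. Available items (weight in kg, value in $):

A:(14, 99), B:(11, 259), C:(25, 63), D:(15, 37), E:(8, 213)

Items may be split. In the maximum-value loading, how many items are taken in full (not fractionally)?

2

Greedy by value/weight ratio, highest first.
Ratios (sorted): E 26.62, B 23.55, A 7.07, C 2.52, D 2.47
take E (8 @ 213); take B (11 @ 259); take 11/14 of A → 77.79. Capacity used 30/30.
2 item(s) taken whole; one partial (take 11/14 of A).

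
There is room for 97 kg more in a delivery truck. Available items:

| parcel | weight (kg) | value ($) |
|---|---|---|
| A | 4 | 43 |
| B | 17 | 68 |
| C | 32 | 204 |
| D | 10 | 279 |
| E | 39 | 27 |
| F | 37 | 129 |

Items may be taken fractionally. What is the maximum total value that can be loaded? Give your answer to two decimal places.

712.54

Sort by value per unit weight and fill in that order.
Order: D (279/10=27.90) > A (43/4=10.75) > C (204/32=6.38) > B (68/17=4.00) > F (129/37=3.49) > E (27/39=0.69)
Fill: take D (10 @ 279) → take A (4 @ 43) → take C (32 @ 204) → take B (17 @ 68) → take 34/37 of F → 118.54; 97/97 used.
Total value = 712.54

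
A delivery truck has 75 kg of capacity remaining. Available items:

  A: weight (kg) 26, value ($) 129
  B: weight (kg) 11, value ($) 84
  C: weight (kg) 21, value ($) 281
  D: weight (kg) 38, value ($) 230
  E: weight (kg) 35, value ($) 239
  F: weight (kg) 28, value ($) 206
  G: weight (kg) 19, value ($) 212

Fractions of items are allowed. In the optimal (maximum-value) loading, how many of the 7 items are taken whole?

Greedy by value/weight ratio, highest first.
Order: C (281/21=13.38) > G (212/19=11.16) > B (84/11=7.64) > F (206/28=7.36) > E (239/35=6.83) > D (230/38=6.05) > A (129/26=4.96)
Fill: take C (21 @ 281) → take G (19 @ 212) → take B (11 @ 84) → take 24/28 of F → 176.57; 75/75 used.
3 item(s) taken whole; one partial (take 24/28 of F).

3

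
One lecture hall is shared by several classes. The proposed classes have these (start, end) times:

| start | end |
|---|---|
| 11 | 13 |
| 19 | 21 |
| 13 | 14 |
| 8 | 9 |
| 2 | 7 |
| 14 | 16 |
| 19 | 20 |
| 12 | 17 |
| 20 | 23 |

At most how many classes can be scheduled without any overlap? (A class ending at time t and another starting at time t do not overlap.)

7

Sorted by end: (2,7)  (8,9)  (11,13)  (13,14)  (14,16)  (12,17)  (19,20)  (19,21)  (20,23)
take (2,7); take (8,9); take (11,13); take (13,14); take (14,16); skip (12,17); take (19,20); take (20,23).
Selected 7 classes.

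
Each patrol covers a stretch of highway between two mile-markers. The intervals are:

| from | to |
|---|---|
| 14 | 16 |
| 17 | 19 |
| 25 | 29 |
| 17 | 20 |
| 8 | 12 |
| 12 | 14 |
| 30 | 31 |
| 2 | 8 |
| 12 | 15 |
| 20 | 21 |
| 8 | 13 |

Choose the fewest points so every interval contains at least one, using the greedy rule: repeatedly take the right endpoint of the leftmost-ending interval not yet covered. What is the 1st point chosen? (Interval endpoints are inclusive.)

8

Sort by right endpoint; whenever an interval is uncovered, place a point at its right end.
Sorted: [2,8] [8,12] [8,13] [12,14] [12,15] [14,16] [17,19] [17,20] [20,21] [25,29] [30,31]
{[2,8],[8,12],[8,13]} hit by 8; {[12,14],[12,15],[14,16]} hit by 14; {[17,19],[17,20]} hit by 19; {[20,21]} hit by 21; {[25,29]} hit by 29; {[30,31]} hit by 31.
Points: 8, 14, 19, 21, 29, 31 (6 total).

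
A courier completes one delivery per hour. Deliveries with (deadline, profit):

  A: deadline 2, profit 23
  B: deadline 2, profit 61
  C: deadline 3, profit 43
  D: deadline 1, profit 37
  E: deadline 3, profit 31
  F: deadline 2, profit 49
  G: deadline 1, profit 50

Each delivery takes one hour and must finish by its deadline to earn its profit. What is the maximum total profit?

Sort by profit descending; place each in the latest free slot ≤ its deadline.
By profit: B(d2,61), G(d1,50), F(d2,49), C(d3,43), D(d1,37), E(d3,31), A(d2,23)
B→slot 2; G→slot 1; F skipped; C→slot 3; D skipped; E skipped; A skipped.
Profit = 50 + 61 + 43 = 154

154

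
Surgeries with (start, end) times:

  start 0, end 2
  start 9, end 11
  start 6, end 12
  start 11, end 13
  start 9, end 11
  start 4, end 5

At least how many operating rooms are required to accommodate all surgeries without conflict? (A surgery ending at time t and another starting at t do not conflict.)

3

The answer is the maximum number of intervals overlapping at any instant.
Events (time:±→running): 0:+→1 2:-→0 4:+→1 5:-→0 6:+→1 9:+→2 9:+→3 … peak 3.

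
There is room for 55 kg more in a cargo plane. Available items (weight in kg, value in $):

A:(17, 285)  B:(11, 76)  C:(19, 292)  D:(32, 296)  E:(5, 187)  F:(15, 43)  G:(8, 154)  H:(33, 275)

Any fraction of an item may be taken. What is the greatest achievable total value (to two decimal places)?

973.50

Sort by value per unit weight and fill in that order.
Order: E (187/5=37.40) > G (154/8=19.25) > A (285/17=16.76) > C (292/19=15.37) > D (296/32=9.25) > H (275/33=8.33) > B (76/11=6.91) > F (43/15=2.87)
Fill: take E (5 @ 187) → take G (8 @ 154) → take A (17 @ 285) → take C (19 @ 292) → take 6/32 of D → 55.50; 55/55 used.
Total value = 973.50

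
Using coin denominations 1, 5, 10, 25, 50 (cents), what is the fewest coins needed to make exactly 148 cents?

Greedy: take as many of the largest coin as possible, then repeat with the remainder.
148 − 2×50→48 − 1×25→23 − 2×10→3 − 3×1→0
Total coins = 2 + 1 + 2 + 3 = 8

8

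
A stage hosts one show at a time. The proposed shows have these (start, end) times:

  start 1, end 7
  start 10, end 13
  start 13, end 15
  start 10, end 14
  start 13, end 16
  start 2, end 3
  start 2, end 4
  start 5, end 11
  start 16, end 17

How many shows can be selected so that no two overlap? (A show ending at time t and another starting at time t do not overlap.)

Sorted by end: (2,3)  (2,4)  (1,7)  (5,11)  (10,13)  (10,14)  (13,15)  (13,16)  (16,17)
take (2,3); skip (2,4); skip (1,7); take (5,11); skip (10,14); take (13,15); take (16,17).
Selected 4 shows.

4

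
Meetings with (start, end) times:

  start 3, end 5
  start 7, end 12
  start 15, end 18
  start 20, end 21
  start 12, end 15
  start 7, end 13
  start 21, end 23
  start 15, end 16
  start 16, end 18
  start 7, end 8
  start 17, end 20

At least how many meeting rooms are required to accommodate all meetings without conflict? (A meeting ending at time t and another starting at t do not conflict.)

Events (time:±→running): 3:+→1 5:-→0 7:+→1 7:+→2 7:+→3 … peak 3.

3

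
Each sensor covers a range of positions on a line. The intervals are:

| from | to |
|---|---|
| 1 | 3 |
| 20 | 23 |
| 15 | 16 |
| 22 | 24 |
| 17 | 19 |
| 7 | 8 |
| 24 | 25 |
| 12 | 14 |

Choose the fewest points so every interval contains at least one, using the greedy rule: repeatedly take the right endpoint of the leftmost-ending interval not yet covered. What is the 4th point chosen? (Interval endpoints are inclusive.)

16

Sort by right endpoint; whenever an interval is uncovered, place a point at its right end.
By right end: [1,3]  [7,8]  [12,14]  [15,16]  [17,19]  [20,23]  [22,24]  [24,25]
[1,3] uncovered → point at 3; [7,8] uncovered → point at 8; [12,14] uncovered → point at 14; [15,16] uncovered → point at 16; [17,19] uncovered → point at 19; [20,23] uncovered → point at 23; [24,25] uncovered → point at 25.
Points: 3, 8, 14, 16, 19, 23, 25 (7 total).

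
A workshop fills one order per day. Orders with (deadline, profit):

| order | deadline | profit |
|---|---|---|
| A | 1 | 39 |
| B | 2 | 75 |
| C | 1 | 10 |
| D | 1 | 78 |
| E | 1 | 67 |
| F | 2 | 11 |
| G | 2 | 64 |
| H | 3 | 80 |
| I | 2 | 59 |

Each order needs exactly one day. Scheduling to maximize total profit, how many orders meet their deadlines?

3

By profit: H(d3,80), D(d1,78), B(d2,75), E(d1,67), G(d2,64), I(d2,59), A(d1,39), F(d2,11), C(d1,10)
H→slot 3; D→slot 1; B→slot 2; E skipped; G skipped; I skipped; A skipped; F skipped; C skipped.
3 of 9 scheduled.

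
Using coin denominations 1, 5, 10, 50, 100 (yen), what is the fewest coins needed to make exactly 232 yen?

7

232 − 2×100→32 − 3×10→2 − 2×1→0
Total coins = 2 + 3 + 2 = 7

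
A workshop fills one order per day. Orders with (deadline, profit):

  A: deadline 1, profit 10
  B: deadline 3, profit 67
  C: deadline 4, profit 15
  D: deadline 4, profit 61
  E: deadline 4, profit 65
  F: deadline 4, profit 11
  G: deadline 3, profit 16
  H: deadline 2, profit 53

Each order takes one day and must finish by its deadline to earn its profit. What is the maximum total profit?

246

Take jobs in profit order; each goes to the latest open slot no later than its deadline.
Profit order: B=67 E=65 D=61 H=53 G=16 C=15 F=11 A=10
Assign: B→slot 3, E→slot 4, D→slot 2, H→slot 1, G skipped, C skipped, F skipped, A skipped.
Slots: [1:H] [2:D] [3:B] [4:E]
Profit = 53 + 61 + 67 + 65 = 246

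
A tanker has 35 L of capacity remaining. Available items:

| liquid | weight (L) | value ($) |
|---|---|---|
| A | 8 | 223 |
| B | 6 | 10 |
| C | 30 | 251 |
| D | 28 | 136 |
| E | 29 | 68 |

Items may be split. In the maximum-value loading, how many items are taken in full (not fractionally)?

Ratios (sorted): A 27.88, C 8.37, D 4.86, E 2.34, B 1.67
take A (8 @ 223); take 27/30 of C → 225.90. Capacity used 35/35.
1 item(s) taken whole; one partial (take 27/30 of C).

1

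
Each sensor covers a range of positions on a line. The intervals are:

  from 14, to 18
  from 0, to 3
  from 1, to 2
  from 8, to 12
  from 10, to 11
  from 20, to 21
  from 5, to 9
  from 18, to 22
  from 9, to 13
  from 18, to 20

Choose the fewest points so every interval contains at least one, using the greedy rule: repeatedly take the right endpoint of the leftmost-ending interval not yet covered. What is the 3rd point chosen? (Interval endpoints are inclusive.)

Process intervals by earliest right end; each time one isn't hit yet, stab at its right endpoint.
Sorted: [1,2] [0,3] [5,9] [10,11] [8,12] [9,13] [14,18] [18,20] [20,21] [18,22]
{[1,2],[0,3]} hit by 2; {[5,9]} hit by 9; {[10,11],[8,12],[9,13]} hit by 11; {[14,18],[18,20]} hit by 18; {[20,21],[18,22]} hit by 21.
Points: 2, 9, 11, 18, 21 (5 total).

11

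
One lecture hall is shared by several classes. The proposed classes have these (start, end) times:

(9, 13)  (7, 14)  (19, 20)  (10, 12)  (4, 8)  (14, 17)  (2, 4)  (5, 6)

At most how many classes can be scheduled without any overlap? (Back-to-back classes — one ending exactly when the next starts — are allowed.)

Order by finish time; keep every interval that doesn't clash with the previous kept one.
By end time: (2,4), (5,6), (4,8), (10,12), (9,13), (7,14), (14,17), (19,20).
Pick (2,4); next start ≥ 4 → (5,6); next start ≥ 6 → (10,12); next start ≥ 12 → (14,17); next start ≥ 17 → (19,20).
Selected 5 classes.

5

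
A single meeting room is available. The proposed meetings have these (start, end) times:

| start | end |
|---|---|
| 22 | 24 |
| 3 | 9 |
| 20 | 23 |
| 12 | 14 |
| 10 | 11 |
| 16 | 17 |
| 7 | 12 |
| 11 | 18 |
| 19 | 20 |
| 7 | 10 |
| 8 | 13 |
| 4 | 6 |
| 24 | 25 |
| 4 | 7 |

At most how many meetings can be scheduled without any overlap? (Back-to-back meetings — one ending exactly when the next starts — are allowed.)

Sort by end time and greedily take each interval whose start is ≥ the last chosen end.
Sorted by end: (4,6)  (4,7)  (3,9)  (7,10)  (10,11)  (7,12)  (8,13)  (12,14)  (16,17)  (11,18)  (19,20)  (20,23)  (22,24)  (24,25)
take (4,6); take (7,10); take (10,11); take (12,14); take (16,17); take (19,20); take (20,23); take (24,25).
Selected 8 meetings.

8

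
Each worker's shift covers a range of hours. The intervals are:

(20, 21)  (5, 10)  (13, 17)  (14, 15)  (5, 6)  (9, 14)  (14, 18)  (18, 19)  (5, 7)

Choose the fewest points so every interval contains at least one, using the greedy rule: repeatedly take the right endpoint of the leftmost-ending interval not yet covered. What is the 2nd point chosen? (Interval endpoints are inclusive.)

14

Sorted: [5,6] [5,7] [5,10] [9,14] [14,15] [13,17] [14,18] [18,19] [20,21]
{[5,6],[5,7],[5,10]} hit by 6; {[9,14],[14,15],[13,17],[14,18]} hit by 14; {[18,19]} hit by 19; {[20,21]} hit by 21.
Points: 6, 14, 19, 21 (4 total).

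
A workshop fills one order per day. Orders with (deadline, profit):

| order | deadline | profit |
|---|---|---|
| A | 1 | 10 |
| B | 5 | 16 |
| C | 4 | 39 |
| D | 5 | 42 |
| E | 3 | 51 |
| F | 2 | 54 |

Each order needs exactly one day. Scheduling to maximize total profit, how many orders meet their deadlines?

5

Take jobs in profit order; each goes to the latest open slot no later than its deadline.
Profit order: F=54 E=51 D=42 C=39 B=16 A=10
Assign: F→slot 2, E→slot 3, D→slot 5, C→slot 4, B→slot 1, A skipped.
Slots: [1:B] [2:F] [3:E] [4:C] [5:D]
5 of 6 scheduled.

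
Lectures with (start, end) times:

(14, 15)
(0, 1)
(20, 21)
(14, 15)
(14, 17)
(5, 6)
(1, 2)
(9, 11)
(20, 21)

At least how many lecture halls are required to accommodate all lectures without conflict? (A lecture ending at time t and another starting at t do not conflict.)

starts: [0, 1, 5, 9, 14, 14, 14, 20, 20]
ends:   [1, 2, 6, 11, 15, 15, 17, 21, 21]
s0→1 e1→0 s1→1 e2→0 s5→1 e6→0 s9→1 e11→0 s14→1 s14→2 s14→3  — peak 3.

3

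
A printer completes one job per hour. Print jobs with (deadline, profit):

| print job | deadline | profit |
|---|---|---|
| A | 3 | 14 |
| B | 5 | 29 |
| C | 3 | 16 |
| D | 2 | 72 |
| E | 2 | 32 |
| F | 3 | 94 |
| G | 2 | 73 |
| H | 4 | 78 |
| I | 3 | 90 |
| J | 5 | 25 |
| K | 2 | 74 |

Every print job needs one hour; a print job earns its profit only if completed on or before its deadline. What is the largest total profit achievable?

365

Profit order: F=94 I=90 H=78 K=74 G=73 D=72 E=32 B=29 J=25 C=16 A=14
Assign: F→slot 3, I→slot 2, H→slot 4, K→slot 1, G skipped, D skipped, E skipped, B→slot 5, J skipped, C skipped, A skipped.
Slots: [1:K] [2:I] [3:F] [4:H] [5:B]
Profit = 74 + 90 + 94 + 78 + 29 = 365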